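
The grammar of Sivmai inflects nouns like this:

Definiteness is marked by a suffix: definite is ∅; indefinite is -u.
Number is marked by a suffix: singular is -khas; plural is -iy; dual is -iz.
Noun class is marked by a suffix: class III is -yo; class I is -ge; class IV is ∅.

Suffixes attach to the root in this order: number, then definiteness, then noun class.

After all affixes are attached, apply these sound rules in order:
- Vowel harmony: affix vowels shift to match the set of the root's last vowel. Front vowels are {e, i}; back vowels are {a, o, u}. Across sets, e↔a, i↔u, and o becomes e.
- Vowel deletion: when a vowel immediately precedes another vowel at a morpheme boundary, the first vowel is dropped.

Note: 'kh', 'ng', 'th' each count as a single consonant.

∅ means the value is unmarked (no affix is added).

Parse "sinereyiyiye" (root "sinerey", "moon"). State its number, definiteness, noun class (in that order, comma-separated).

Segment: sinerey-iy-u-yo.
number: -iy → plural.
definiteness: -u → indefinite.
noun class: -yo → class III.

plural, indefinite, class III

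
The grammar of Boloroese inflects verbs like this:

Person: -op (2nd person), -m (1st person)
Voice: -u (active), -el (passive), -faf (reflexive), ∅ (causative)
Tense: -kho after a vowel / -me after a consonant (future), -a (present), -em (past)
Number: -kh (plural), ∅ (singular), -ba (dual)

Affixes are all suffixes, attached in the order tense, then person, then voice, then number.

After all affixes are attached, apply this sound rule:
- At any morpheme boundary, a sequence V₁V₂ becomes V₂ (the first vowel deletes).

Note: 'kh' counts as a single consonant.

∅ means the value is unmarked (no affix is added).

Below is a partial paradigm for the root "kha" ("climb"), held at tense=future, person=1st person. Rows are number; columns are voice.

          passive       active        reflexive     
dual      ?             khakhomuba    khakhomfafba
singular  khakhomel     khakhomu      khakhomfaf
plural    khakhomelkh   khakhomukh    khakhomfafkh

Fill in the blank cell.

Attach tense future -kho (after vowel 'a') → khakho.
Attach person 1st person -m → khakhom.
Attach voice passive -el → khakhomel.
Attach number dual -ba → khakhomelba.
Vowel deletion: no change.

khakhomelba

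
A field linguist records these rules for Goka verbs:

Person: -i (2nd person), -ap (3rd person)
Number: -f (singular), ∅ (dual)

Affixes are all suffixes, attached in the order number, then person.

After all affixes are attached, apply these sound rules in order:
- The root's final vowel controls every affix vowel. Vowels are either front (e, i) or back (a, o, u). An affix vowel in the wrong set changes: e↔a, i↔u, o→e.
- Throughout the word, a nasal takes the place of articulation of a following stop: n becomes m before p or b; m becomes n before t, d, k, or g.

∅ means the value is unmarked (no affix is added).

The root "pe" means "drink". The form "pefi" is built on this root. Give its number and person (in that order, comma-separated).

Segment: pe-f-i.
number: -f → singular.
person: -i → 2nd person.

singular, 2nd person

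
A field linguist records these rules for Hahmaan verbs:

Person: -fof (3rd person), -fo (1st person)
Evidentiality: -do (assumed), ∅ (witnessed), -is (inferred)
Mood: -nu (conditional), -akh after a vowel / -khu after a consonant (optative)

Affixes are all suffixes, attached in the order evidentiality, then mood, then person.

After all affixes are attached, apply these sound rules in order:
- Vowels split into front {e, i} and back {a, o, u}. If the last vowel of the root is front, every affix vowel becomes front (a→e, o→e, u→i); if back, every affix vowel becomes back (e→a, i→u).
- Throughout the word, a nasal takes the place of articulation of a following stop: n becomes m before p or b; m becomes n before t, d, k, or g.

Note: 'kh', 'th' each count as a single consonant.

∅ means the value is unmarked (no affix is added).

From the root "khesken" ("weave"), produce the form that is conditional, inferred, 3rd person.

kheskenisnifef

Attach evidentiality inferred -is → kheskenis.
Attach mood conditional -nu → kheskenisnu.
Attach person 3rd person -fof → kheskenisnufof.
Apply vowel harmony: kheskenisnufof → kheskenisnifef.
Nasal assimilation: no change.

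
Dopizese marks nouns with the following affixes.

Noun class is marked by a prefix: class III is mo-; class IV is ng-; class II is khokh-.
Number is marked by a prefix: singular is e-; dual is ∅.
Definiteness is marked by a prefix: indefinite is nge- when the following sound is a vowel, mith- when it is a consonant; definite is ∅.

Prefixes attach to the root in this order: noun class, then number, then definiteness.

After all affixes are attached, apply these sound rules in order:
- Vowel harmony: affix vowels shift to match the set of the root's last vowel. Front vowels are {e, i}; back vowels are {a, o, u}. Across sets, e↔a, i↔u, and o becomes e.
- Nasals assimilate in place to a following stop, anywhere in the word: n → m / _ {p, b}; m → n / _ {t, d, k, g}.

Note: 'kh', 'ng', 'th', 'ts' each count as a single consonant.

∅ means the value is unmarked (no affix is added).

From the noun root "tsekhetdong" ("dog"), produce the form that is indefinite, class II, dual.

muthkhokhtsekhetdong

Attach noun class class II khokh- → khokhtsekhetdong.
number = dual: zero marking, form stays khokhtsekhetdong.
Attach definiteness indefinite mith- (before consonant 'kh') → mithkhokhtsekhetdong.
Apply vowel harmony: mithkhokhtsekhetdong → muthkhokhtsekhetdong.
Nasal assimilation: no change.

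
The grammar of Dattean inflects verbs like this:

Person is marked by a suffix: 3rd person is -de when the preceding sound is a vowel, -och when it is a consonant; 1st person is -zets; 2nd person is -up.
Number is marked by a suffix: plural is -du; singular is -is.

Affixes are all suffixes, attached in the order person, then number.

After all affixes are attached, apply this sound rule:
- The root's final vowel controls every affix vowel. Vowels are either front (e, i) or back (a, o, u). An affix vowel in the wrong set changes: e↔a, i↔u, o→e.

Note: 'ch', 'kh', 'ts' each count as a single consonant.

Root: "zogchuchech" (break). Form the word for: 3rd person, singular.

Attach person 3rd person -och (after consonant 'ch') → zogchuchechoch.
Attach number singular -is → zogchuchechochis.
Apply vowel harmony: zogchuchechochis → zogchuchechechis.

zogchuchechechis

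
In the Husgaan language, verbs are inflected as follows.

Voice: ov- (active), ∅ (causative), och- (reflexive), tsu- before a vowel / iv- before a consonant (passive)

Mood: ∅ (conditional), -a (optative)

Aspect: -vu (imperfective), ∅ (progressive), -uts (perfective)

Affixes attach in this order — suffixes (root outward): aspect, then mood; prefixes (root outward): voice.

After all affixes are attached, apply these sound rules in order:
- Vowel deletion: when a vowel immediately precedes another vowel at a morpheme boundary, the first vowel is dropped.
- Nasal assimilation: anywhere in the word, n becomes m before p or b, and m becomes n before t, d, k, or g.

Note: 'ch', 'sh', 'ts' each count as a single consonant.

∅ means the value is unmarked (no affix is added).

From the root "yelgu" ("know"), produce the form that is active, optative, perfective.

ovyelgutsa

Attach voice active ov- → ovyelgu.
Attach aspect perfective -uts → ovyelguuts.
Attach mood optative -a → ovyelguutsa.
Apply vowel deletion: ovyelguutsa → ovyelgutsa.
Nasal assimilation: no change.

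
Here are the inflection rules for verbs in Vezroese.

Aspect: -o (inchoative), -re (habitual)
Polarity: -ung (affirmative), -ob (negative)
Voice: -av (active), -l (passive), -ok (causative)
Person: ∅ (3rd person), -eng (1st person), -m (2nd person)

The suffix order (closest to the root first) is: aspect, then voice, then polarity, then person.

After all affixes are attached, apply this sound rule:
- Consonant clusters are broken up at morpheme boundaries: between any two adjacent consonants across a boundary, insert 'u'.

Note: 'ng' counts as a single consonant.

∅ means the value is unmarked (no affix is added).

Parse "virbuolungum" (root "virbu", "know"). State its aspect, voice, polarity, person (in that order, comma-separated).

Segment: virbu-o-l-ung-m.
aspect: -o → inchoative.
voice: -l → passive.
polarity: -ung → affirmative.
person: -m → 2nd person.

inchoative, passive, affirmative, 2nd person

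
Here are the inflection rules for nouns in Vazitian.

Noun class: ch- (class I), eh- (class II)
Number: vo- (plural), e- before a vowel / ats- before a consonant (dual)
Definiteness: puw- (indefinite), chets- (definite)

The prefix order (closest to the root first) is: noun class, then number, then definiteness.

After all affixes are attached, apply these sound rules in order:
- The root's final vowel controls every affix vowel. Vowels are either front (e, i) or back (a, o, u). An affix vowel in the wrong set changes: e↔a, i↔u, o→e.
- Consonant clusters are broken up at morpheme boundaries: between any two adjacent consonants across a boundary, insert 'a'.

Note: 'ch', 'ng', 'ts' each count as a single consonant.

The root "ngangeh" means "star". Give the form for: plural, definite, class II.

chetsaveehangangeh

Attach noun class class II eh- → ehngangeh.
Attach number plural vo- → voehngangeh.
Attach definiteness definite chets- → chetsvoehngangeh.
Apply vowel harmony: chetsvoehngangeh → chetsveehngangeh.
Apply epenthesis: chetsveehngangeh → chetsaveehangangeh.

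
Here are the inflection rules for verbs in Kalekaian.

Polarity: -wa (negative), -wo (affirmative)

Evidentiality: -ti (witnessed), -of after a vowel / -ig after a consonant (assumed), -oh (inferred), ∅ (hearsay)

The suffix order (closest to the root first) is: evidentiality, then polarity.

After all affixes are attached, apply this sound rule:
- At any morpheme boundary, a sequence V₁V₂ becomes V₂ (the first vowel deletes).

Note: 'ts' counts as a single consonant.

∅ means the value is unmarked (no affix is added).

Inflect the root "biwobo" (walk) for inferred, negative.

Attach evidentiality inferred -oh → biwobooh.
Attach polarity negative -wa → biwoboohwa.
Apply vowel deletion: biwoboohwa → biwobohwa.

biwobohwa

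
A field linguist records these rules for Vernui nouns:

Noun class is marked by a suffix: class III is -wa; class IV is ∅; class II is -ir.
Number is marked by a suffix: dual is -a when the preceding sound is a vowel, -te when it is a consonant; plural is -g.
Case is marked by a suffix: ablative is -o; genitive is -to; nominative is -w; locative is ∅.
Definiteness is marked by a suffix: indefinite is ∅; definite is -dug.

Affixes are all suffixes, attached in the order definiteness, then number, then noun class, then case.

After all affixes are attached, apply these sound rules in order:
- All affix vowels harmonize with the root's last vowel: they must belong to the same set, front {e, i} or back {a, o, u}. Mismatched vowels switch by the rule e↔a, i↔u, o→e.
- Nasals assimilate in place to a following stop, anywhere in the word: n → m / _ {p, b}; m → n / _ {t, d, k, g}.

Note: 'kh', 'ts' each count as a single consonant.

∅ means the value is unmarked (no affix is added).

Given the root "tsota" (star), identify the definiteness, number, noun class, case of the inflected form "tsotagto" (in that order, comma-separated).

indefinite, plural, class IV, genitive

Segment: tsota-g-to.
definiteness: ∅ → indefinite.
number: -g → plural.
noun class: ∅ → class IV.
case: -to → genitive.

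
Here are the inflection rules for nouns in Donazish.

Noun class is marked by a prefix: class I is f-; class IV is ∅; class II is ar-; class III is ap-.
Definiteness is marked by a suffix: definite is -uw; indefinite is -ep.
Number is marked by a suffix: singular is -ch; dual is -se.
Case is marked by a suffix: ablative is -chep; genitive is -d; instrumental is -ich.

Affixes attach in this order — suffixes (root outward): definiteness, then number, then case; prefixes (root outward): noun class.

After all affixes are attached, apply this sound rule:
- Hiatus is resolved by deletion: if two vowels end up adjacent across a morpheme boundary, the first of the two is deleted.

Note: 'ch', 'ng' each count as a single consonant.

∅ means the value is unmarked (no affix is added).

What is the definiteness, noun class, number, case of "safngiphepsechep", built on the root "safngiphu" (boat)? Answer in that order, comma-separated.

Segment: safngiphu-ep-se-chep.
definiteness: -ep → indefinite.
noun class: ∅ → class IV.
number: -se → dual.
case: -chep → ablative.

indefinite, class IV, dual, ablative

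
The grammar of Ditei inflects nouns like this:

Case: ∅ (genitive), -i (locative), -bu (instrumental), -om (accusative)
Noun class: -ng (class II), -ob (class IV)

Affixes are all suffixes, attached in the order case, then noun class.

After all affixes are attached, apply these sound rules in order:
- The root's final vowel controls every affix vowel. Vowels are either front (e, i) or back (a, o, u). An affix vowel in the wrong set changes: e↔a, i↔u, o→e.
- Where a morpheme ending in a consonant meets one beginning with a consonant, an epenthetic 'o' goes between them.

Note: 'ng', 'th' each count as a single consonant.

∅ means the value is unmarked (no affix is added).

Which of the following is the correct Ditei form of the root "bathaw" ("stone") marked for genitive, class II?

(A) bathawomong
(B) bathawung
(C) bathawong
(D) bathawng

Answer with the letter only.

case = genitive: zero marking, form stays bathaw.
Attach noun class class II -ng → bathawng.
Vowel harmony: no change.
Apply epenthesis: bathawng → bathawong.
So the correct form is bathawong, option (C).
(A) bathawomong is wrong: it uses accusative instead of genitive for case.
(D) bathawng is wrong: it fails to apply the sound rule(s).
(B) bathawung is wrong: it uses locative instead of genitive for case.

C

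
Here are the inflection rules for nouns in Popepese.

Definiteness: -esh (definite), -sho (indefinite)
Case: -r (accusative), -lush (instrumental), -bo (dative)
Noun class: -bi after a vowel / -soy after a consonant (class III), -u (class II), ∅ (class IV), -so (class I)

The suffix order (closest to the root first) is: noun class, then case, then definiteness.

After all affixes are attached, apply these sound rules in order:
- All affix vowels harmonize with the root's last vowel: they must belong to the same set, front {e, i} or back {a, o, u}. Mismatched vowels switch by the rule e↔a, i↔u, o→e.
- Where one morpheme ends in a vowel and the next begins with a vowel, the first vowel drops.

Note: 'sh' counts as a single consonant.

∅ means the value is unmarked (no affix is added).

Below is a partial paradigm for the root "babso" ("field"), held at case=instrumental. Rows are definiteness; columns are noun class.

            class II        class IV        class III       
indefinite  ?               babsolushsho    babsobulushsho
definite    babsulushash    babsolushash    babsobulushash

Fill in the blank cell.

babsulushsho

Attach noun class class II -u → babsou.
Attach case instrumental -lush → babsoulush.
Attach definiteness indefinite -sho → babsoulushsho.
Vowel harmony: no change.
Apply vowel deletion: babsoulushsho → babsulushsho.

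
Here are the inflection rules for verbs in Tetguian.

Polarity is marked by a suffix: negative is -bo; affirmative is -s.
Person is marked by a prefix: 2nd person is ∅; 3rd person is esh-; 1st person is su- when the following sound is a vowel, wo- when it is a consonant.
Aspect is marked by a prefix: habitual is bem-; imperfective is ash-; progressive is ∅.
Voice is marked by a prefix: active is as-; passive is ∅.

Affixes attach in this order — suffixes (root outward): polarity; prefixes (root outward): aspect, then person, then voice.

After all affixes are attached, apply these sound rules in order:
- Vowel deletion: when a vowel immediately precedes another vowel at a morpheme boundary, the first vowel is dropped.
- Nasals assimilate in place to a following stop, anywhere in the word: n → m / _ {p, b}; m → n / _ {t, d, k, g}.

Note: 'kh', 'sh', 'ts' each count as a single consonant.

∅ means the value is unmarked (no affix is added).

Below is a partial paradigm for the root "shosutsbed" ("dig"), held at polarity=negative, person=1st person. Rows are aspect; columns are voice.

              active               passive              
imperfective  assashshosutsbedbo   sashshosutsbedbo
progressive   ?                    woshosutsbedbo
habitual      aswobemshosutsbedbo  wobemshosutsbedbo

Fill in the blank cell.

Attach polarity negative -bo → shosutsbedbo.
aspect = progressive: zero marking, form stays shosutsbedbo.
Attach person 1st person wo- (before consonant 'sh') → woshosutsbedbo.
Attach voice active as- → aswoshosutsbedbo.
Vowel deletion: no change.
Nasal assimilation: no change.

aswoshosutsbedbo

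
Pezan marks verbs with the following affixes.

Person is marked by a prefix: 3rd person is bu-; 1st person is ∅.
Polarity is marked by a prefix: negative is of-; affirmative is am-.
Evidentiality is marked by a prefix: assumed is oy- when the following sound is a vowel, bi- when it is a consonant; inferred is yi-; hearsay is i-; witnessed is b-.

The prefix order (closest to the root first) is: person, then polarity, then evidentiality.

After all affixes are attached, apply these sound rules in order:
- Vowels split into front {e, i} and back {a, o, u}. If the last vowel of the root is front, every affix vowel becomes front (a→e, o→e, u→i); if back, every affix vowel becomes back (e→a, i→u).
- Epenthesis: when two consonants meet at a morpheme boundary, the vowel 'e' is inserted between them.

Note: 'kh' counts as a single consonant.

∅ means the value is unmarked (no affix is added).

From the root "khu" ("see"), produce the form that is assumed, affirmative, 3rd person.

Attach person 3rd person bu- → bukhu.
Attach polarity affirmative am- → ambukhu.
Attach evidentiality assumed oy- (before vowel 'a') → oyambukhu.
Vowel harmony: no change.
Apply epenthesis: oyambukhu → oyamebukhu.

oyamebukhu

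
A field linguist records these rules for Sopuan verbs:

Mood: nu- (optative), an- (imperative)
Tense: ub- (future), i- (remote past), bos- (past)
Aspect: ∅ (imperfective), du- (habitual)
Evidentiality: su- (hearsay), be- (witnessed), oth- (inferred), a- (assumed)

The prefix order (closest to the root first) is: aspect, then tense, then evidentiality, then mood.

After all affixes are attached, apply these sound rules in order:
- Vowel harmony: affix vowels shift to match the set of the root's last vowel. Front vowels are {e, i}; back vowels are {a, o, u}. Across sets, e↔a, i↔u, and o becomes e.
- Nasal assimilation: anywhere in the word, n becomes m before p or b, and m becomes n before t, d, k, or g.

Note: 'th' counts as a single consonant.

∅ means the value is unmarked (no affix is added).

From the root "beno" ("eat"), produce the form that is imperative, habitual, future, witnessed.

ambaubdubeno

Attach aspect habitual du- → dubeno.
Attach tense future ub- → ubdubeno.
Attach evidentiality witnessed be- → beubdubeno.
Attach mood imperative an- → anbeubdubeno.
Apply vowel harmony: anbeubdubeno → anbaubdubeno.
Apply nasal assimilation: anbaubdubeno → ambaubdubeno.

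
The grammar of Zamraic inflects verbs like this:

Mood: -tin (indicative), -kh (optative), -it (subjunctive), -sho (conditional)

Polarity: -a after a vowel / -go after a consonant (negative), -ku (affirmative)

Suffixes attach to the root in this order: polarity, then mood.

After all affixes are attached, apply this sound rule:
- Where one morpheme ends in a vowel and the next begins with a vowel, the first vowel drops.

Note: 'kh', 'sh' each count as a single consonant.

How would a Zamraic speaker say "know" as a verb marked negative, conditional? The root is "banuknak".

Attach polarity negative -go (after consonant 'k') → banuknakgo.
Attach mood conditional -sho → banuknakgosho.
Vowel deletion: no change.

banuknakgosho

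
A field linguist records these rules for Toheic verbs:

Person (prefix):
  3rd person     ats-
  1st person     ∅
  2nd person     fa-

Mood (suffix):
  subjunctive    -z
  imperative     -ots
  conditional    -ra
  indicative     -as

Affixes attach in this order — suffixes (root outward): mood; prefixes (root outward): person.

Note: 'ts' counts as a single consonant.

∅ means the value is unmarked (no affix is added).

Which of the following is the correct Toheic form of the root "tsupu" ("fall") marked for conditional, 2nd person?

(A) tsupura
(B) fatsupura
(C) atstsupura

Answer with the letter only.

B

Attach mood conditional -ra → tsupura.
Attach person 2nd person fa- → fatsupura.
So the correct form is fatsupura, option (B).
(C) atstsupura is wrong: it uses 3rd person instead of 2nd person for person.
(A) tsupura is wrong: it uses 1st person instead of 2nd person for person.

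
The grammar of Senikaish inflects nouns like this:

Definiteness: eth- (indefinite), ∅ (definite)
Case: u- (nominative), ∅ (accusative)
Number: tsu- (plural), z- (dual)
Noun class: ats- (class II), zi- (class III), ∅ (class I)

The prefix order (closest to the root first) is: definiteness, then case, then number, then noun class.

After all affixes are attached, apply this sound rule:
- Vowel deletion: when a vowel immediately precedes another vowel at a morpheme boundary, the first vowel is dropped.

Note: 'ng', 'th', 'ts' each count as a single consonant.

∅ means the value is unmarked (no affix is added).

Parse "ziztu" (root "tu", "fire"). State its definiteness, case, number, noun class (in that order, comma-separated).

Segment: zi-z-tu.
definiteness: ∅ → definite.
case: ∅ → accusative.
number: z- → dual.
noun class: zi- → class III.

definite, accusative, dual, class III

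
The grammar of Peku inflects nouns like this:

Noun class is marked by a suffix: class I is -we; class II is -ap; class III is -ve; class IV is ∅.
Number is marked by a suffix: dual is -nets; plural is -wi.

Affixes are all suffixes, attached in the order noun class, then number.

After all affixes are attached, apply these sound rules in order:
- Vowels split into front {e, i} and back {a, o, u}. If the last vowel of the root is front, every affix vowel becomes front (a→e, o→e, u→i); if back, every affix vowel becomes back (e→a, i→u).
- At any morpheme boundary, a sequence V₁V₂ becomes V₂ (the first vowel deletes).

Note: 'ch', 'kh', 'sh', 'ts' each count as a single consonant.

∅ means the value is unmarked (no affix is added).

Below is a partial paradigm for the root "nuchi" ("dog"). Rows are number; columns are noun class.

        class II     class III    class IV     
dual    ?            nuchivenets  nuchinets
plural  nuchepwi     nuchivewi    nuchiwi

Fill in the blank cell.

nuchepnets

Attach noun class class II -ap → nuchiap.
Attach number dual -nets → nuchiapnets.
Apply vowel harmony: nuchiapnets → nuchiepnets.
Apply vowel deletion: nuchiepnets → nuchepnets.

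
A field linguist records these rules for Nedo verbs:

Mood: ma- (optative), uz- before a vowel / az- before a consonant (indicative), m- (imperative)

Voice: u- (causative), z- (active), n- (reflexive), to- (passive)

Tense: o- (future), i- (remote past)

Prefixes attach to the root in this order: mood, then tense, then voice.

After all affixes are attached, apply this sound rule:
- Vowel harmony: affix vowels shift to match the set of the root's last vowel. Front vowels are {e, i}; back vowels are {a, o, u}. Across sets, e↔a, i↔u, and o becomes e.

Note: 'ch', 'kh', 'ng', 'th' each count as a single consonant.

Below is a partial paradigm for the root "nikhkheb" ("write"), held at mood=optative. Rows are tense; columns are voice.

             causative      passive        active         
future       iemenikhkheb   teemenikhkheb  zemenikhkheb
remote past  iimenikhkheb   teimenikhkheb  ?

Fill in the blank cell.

zimenikhkheb

Attach mood optative ma- → manikhkheb.
Attach tense remote past i- → imanikhkheb.
Attach voice active z- → zimanikhkheb.
Apply vowel harmony: zimanikhkheb → zimenikhkheb.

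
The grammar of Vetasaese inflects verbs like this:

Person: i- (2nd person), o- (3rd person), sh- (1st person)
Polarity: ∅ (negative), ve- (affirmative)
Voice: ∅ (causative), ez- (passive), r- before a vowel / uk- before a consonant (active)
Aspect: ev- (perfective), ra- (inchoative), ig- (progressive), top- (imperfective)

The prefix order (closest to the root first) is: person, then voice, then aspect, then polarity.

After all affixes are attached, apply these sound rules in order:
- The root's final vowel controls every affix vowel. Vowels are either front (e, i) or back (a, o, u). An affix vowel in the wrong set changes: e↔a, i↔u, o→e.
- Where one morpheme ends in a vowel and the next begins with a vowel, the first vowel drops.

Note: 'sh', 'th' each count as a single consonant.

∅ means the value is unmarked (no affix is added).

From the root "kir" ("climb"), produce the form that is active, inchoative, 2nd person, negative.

rerikir

Attach person 2nd person i- → ikir.
Attach voice active r- (before vowel 'i') → rikir.
Attach aspect inchoative ra- → rarikir.
polarity = negative: zero marking, form stays rarikir.
Apply vowel harmony: rarikir → rerikir.
Vowel deletion: no change.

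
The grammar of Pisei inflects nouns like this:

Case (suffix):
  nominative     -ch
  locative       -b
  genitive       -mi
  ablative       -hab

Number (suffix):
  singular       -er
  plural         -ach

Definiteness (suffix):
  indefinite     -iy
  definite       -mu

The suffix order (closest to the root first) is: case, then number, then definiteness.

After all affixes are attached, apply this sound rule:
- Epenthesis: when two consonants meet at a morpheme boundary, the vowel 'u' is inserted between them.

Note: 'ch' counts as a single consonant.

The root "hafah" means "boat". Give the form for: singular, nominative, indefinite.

hafahucheriy

Attach case nominative -ch → hafahch.
Attach number singular -er → hafahcher.
Attach definiteness indefinite -iy → hafahcheriy.
Apply epenthesis: hafahcheriy → hafahucheriy.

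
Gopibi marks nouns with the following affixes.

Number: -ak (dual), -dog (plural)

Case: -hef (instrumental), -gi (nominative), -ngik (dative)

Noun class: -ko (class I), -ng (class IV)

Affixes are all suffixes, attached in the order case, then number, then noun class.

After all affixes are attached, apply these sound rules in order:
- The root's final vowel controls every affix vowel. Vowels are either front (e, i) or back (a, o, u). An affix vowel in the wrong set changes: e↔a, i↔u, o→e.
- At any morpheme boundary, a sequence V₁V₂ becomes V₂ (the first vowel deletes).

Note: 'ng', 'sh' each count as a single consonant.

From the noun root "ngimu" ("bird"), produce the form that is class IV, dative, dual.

Attach case dative -ngik → ngimungik.
Attach number dual -ak → ngimungikak.
Attach noun class class IV -ng → ngimungikakng.
Apply vowel harmony: ngimungikakng → ngimungukakng.
Vowel deletion: no change.

ngimungukakng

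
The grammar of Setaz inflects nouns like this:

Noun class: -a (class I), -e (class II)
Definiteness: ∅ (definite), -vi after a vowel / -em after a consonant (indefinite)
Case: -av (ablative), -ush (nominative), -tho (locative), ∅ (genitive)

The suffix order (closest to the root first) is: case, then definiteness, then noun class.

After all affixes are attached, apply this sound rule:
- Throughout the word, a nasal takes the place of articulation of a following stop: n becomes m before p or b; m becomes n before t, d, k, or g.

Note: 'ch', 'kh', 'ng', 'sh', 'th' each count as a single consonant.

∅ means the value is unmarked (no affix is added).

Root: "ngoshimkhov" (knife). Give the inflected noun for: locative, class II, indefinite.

Attach case locative -tho → ngoshimkhovtho.
Attach definiteness indefinite -vi (after vowel 'o') → ngoshimkhovthovi.
Attach noun class class II -e → ngoshimkhovthovie.
Nasal assimilation: no change.

ngoshimkhovthovie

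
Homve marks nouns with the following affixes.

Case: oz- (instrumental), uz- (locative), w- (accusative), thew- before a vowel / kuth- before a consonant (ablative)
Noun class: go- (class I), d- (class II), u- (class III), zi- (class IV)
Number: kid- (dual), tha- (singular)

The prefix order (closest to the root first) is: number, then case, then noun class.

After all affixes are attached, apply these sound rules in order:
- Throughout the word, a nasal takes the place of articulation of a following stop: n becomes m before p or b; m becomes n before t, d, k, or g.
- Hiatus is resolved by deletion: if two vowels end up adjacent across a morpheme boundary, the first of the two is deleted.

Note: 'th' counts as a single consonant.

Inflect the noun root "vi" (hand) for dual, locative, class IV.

zuzkidvi

Attach number dual kid- → kidvi.
Attach case locative uz- → uzkidvi.
Attach noun class class IV zi- → ziuzkidvi.
Nasal assimilation: no change.
Apply vowel deletion: ziuzkidvi → zuzkidvi.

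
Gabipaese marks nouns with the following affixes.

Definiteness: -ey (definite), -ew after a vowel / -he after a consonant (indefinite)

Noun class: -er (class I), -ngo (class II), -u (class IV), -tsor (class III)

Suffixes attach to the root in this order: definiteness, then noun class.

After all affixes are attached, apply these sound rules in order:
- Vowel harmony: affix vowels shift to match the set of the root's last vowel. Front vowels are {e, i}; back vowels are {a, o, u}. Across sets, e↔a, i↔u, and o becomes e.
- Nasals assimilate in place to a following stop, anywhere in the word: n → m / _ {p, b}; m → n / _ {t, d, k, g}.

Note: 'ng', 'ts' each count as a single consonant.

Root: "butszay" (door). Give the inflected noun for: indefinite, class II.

Attach definiteness indefinite -he (after consonant 'y') → butszayhe.
Attach noun class class II -ngo → butszayhengo.
Apply vowel harmony: butszayhengo → butszayhango.
Nasal assimilation: no change.

butszayhango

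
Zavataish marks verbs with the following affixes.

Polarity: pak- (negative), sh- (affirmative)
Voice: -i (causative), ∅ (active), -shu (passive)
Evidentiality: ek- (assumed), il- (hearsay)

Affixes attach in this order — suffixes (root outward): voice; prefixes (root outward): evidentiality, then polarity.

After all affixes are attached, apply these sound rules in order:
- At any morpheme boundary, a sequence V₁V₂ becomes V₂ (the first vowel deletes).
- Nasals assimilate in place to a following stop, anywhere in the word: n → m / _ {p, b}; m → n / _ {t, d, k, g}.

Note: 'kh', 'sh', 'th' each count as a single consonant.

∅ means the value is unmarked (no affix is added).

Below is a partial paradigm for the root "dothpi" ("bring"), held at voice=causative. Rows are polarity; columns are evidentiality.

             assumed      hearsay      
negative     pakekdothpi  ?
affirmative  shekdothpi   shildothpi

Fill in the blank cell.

pakildothpi

Attach evidentiality hearsay il- → ildothpi.
Attach polarity negative pak- → pakildothpi.
Attach voice causative -i → pakildothpii.
Apply vowel deletion: pakildothpii → pakildothpi.
Nasal assimilation: no change.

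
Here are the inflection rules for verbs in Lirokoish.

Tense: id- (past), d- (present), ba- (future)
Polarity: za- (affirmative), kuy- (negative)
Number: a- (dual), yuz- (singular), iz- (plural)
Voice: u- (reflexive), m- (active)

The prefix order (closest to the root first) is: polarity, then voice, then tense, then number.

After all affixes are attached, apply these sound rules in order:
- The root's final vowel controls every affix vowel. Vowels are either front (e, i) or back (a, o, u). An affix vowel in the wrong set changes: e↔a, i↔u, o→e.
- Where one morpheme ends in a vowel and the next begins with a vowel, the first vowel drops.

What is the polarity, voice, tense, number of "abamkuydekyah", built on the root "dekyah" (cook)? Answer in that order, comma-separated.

Segment: a-ba-m-kuy-dekyah.
polarity: kuy- → negative.
voice: m- → active.
tense: ba- → future.
number: a- → dual.

negative, active, future, dual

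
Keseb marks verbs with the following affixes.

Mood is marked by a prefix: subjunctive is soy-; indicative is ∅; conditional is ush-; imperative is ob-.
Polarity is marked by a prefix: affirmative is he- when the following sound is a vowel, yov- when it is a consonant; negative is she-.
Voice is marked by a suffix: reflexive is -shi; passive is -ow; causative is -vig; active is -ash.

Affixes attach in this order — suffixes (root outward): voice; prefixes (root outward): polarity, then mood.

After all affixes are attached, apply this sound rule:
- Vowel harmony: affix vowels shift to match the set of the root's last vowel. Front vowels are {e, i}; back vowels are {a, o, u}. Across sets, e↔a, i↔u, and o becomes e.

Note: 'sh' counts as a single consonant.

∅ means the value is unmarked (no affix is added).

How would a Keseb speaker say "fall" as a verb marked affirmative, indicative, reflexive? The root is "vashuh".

yovvashuhshu

Attach polarity affirmative yov- (before consonant 'v') → yovvashuh.
mood = indicative: zero marking, form stays yovvashuh.
Attach voice reflexive -shi → yovvashuhshi.
Apply vowel harmony: yovvashuhshi → yovvashuhshu.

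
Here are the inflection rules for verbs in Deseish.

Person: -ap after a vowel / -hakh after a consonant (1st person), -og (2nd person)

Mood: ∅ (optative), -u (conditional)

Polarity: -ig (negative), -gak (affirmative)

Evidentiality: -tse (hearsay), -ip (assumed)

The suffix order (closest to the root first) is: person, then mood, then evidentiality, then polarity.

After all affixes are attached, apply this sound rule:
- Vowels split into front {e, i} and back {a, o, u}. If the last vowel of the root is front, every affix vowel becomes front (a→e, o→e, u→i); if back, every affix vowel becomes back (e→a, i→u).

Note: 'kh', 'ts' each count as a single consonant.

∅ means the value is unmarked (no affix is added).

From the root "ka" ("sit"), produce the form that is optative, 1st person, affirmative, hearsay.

Attach person 1st person -ap (after vowel 'a') → kaap.
mood = optative: zero marking, form stays kaap.
Attach evidentiality hearsay -tse → kaaptse.
Attach polarity affirmative -gak → kaaptsegak.
Apply vowel harmony: kaaptsegak → kaaptsagak.

kaaptsagak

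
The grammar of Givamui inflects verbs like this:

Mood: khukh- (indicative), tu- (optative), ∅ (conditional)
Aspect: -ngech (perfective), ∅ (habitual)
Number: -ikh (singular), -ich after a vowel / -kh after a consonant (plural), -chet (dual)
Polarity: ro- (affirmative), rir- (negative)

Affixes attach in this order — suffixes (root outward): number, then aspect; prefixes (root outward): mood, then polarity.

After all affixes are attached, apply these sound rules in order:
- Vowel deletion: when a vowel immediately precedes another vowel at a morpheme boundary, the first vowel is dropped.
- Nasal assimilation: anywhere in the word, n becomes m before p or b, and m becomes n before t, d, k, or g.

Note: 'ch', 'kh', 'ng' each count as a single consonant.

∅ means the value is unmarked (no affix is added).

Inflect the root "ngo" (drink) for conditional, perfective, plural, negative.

Attach number plural -ich (after vowel 'o') → ngoich.
mood = conditional: zero marking, form stays ngoich.
Attach aspect perfective -ngech → ngoichngech.
Attach polarity negative rir- → rirngoichngech.
Apply vowel deletion: rirngoichngech → rirngichngech.
Nasal assimilation: no change.

rirngichngech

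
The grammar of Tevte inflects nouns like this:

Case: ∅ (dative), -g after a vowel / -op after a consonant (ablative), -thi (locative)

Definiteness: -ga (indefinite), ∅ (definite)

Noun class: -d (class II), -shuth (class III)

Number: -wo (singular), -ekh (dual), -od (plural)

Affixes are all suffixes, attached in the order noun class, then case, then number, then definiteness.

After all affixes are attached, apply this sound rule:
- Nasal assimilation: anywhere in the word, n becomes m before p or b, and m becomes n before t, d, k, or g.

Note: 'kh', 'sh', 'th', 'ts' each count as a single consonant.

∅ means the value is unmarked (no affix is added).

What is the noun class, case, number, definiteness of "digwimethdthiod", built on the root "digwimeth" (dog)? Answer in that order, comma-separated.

class II, locative, plural, definite

Segment: digwimeth-d-thi-od.
noun class: -d → class II.
case: -thi → locative.
number: -od → plural.
definiteness: ∅ → definite.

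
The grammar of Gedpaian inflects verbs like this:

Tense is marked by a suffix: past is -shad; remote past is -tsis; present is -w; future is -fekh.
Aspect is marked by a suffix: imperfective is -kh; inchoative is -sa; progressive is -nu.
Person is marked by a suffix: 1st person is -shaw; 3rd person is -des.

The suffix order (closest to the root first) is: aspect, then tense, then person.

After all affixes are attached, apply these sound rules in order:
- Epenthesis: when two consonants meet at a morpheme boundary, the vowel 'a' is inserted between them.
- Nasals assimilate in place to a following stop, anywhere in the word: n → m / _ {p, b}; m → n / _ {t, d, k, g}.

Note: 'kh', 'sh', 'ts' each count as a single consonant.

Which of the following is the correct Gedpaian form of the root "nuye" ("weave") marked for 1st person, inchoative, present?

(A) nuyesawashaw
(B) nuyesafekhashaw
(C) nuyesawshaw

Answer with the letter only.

A

Attach aspect inchoative -sa → nuyesa.
Attach tense present -w → nuyesaw.
Attach person 1st person -shaw → nuyesawshaw.
Apply epenthesis: nuyesawshaw → nuyesawashaw.
Nasal assimilation: no change.
So the correct form is nuyesawashaw, option (A).
(C) nuyesawshaw is wrong: it fails to apply the sound rule(s).
(B) nuyesafekhashaw is wrong: it uses future instead of present for tense.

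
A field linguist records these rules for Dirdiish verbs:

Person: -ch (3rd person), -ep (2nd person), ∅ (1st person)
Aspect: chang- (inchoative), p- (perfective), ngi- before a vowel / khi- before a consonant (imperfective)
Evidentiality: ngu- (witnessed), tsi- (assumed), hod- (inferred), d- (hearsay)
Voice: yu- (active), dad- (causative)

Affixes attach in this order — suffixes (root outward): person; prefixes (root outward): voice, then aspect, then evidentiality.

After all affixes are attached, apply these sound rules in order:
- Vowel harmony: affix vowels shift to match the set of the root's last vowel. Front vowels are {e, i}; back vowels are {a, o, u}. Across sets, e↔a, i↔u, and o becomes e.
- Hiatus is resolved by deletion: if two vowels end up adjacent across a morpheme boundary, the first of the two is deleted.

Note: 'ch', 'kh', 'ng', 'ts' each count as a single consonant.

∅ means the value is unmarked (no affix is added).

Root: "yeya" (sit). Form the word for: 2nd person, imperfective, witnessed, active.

ngukhuyuyeyap

Attach voice active yu- → yuyeya.
Attach person 2nd person -ep → yuyeyaep.
Attach aspect imperfective khi- (before consonant 'y') → khiyuyeyaep.
Attach evidentiality witnessed ngu- → ngukhiyuyeyaep.
Apply vowel harmony: ngukhiyuyeyaep → ngukhuyuyeyaap.
Apply vowel deletion: ngukhuyuyeyaap → ngukhuyuyeyap.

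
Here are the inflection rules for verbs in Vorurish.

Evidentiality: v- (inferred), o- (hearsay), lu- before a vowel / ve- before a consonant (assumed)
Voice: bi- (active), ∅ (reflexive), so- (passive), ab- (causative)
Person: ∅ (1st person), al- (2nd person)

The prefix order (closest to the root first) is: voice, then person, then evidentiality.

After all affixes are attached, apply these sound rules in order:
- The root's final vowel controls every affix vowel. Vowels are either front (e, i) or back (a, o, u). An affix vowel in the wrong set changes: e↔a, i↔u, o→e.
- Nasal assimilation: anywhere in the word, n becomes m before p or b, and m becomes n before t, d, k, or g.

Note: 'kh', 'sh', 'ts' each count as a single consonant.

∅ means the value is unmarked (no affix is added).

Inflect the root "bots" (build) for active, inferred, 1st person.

vbubots

Attach voice active bi- → bibots.
person = 1st person: zero marking, form stays bibots.
Attach evidentiality inferred v- → vbibots.
Apply vowel harmony: vbibots → vbubots.
Nasal assimilation: no change.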